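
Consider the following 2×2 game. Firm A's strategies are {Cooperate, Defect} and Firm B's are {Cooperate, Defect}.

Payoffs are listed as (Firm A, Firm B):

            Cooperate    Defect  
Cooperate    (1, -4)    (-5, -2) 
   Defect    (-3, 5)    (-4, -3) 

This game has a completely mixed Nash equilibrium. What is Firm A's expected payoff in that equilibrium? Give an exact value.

First find q, the probability Firm B plays Cooperate, from Firm A's indifference between Cooperate and Defect: q − 5(1−q) = −3q − 4(1−q), giving q = 1/5.
Since Firm A is indifferent in equilibrium, Firm A's expected payoff equals the payoff from either row against (1/5, 4/5). Using Cooperate: (1/5) − 5(4/5) = -19/5.

-19/5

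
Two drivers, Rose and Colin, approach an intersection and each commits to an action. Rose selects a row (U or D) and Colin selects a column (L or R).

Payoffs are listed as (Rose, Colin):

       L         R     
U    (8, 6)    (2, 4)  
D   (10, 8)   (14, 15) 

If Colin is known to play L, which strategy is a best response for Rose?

D

Against L, Rose earns 8 from U and 10 from D.
So D is the best response.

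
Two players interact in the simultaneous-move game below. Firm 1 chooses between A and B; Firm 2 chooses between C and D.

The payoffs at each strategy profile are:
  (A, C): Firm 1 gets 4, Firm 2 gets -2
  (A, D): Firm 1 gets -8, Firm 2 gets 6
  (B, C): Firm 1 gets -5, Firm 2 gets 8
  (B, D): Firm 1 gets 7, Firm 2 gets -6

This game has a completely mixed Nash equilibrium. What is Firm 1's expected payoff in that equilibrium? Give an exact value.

-1/2

First find q, the probability Firm 2 plays C, from Firm 1's indifference between A and B: 4q − 8(1−q) = −5q + 7(1−q), giving q = 5/8.
Since Firm 1 is indifferent in equilibrium, Firm 1's expected payoff equals the payoff from either row against (5/8, 3/8). Using A: 4(5/8) − 8(3/8) = -1/2.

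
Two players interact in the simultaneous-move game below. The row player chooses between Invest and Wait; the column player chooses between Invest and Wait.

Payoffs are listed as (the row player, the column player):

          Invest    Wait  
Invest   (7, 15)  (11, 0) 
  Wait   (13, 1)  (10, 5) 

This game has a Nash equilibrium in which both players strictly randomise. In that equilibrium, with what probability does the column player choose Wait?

Let c be the probability that the column player plays Invest. In a completely mixed equilibrium, the row player must be indifferent between Invest and Wait.
The row player's expected payoff from Invest is 7c + 11(1−c); from Wait it is 13c + 10(1−c).
Setting these equal: −4c + 11 = 3c + 10, so c = 1/7.
Therefore the column player plays Wait with probability 1 − 1/7 = 6/7.

6/7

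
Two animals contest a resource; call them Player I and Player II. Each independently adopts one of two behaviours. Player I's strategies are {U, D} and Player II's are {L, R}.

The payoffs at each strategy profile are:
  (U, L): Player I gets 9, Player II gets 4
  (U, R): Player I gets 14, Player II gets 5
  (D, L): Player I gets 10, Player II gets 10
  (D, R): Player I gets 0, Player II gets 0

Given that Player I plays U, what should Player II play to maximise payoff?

Against U, Player II earns 4 from L and 5 from R.
So R is the best response.

R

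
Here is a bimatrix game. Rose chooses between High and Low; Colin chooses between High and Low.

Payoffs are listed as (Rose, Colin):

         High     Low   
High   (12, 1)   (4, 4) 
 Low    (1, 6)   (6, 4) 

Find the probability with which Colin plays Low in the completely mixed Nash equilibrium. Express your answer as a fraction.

Let c be the probability that Colin plays High. In a completely mixed equilibrium, Rose must be indifferent between High and Low.
Rose's expected payoff from High is 12c + 4(1−c); from Low it is c + 6(1−c).
Setting these equal: 8c + 4 = −5c + 6, so c = 2/13.
Therefore Colin plays Low with probability 1 − 2/13 = 11/13.

11/13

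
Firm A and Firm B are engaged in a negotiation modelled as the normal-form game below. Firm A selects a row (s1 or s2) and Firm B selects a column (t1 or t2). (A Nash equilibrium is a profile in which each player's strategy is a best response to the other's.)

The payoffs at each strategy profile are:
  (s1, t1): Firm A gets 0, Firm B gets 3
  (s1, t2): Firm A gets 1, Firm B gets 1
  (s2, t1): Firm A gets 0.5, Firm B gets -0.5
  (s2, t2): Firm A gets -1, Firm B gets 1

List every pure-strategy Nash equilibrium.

none

(s1, t1): Firm A prefers s2 (0.5 > 0) — not an equilibrium.
(s1, t2): Firm B prefers t1 (3 > 1) — not an equilibrium.
(s2, t1): Firm B prefers t2 (1 > -0.5) — not an equilibrium.
(s2, t2): Firm A prefers s1 (1 > -1) — not an equilibrium.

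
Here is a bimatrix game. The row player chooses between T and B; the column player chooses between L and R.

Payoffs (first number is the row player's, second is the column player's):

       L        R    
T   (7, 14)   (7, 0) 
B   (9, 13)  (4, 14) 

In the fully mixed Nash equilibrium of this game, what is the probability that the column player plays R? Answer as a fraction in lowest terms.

Let c be the probability that the column player plays L. In a completely mixed equilibrium, the row player must be indifferent between T and B.
The row player's expected payoff from T is 7c + 7(1−c); from B it is 9c + 4(1−c).
Setting these equal: 7 = 5c + 4, so c = 3/5.
Therefore the column player plays R with probability 1 − 3/5 = 2/5.

2/5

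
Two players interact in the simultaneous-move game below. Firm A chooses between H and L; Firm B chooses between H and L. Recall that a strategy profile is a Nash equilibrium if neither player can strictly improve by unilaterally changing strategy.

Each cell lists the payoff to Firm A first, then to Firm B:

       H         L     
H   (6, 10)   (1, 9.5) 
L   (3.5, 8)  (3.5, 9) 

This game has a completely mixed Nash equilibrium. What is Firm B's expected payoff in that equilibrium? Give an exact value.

28/3

First find x, the probability Firm A plays H, from Firm B's indifference between H and L: 10x + 8(1−x) = 9.5x + 9(1−x), giving x = 2/3.
Since Firm B is indifferent in equilibrium, Firm B's expected payoff equals the payoff from either column against (2/3, 1/3). Using H: 10(2/3) + 8(1/3) = 28/3.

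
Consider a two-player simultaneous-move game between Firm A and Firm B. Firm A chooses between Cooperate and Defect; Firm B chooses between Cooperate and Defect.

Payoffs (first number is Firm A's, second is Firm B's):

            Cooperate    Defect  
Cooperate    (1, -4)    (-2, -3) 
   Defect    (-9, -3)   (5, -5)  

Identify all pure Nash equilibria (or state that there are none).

(Cooperate, Cooperate): Firm B prefers Defect (-3 > -4) — not an equilibrium.
(Cooperate, Defect): Firm A prefers Defect (5 > -2) — not an equilibrium.
(Defect, Cooperate): Firm A prefers Cooperate (1 > -9) — not an equilibrium.
(Defect, Defect): Firm B prefers Cooperate (-3 > -5) — not an equilibrium.

none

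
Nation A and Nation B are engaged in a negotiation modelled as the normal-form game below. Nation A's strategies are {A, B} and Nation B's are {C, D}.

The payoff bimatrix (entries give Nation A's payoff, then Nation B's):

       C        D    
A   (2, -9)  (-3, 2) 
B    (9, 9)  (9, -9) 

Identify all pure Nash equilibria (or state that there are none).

(A, C): Nation A prefers B (9 > 2); Nation B prefers D (2 > -9) — not an equilibrium.
(A, D): Nation A prefers B (9 > -3) — not an equilibrium.
(B, C): Nation A gets 9 ≥ 2 from A, and Nation B gets 9 ≥ -9 from D — Nash equilibrium.
(B, D): Nation B prefers C (9 > -9) — not an equilibrium.

(B, C)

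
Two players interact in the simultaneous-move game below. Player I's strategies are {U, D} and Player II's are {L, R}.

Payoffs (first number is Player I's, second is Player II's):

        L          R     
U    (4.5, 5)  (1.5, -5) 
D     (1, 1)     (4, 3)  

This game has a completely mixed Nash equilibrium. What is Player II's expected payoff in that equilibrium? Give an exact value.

5/3

First find x, the probability Player I plays U, from Player II's indifference between L and R: 5x + (1−x) = −5x + 3(1−x), giving x = 1/6.
Since Player II is indifferent in equilibrium, Player II's expected payoff equals the payoff from either column against (1/6, 5/6). Using L: 5(1/6) + (5/6) = 5/3.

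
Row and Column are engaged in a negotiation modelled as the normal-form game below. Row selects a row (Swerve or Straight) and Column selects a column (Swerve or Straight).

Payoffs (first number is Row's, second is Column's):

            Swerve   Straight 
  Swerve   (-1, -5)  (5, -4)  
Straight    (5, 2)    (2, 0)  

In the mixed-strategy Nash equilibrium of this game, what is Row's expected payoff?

First find y, the probability Column plays Swerve, from Row's indifference between Swerve and Straight: −y + 5(1−y) = 5y + 2(1−y), giving y = 1/3.
Since Row is indifferent in equilibrium, Row's expected payoff equals the payoff from either row against (1/3, 2/3). Using Swerve: −(1/3) + 5(2/3) = 3.

3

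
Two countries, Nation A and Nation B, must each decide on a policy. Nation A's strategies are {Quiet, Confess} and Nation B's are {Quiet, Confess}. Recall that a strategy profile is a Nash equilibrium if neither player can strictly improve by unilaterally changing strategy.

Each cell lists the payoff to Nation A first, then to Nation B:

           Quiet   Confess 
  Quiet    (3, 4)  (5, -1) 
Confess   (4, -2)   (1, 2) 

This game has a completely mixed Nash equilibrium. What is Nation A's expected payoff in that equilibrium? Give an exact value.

First find q, the probability Nation B plays Quiet, from Nation A's indifference between Quiet and Confess: 3q + 5(1−q) = 4q + (1−q), giving q = 4/5.
Since Nation A is indifferent in equilibrium, Nation A's expected payoff equals the payoff from either row against (4/5, 1/5). Using Quiet: 3(4/5) + 5(1/5) = 17/5.

17/5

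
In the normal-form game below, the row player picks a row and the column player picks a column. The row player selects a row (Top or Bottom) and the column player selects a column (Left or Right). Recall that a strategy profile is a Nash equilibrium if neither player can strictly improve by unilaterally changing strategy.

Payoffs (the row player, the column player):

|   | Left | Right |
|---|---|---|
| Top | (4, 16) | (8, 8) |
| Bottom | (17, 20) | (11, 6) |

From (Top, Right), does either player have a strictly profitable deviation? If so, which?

Both

The row player at (Top, Right) earns 8; deviating to Bottom yields 11 — a strict improvement.
The column player earns 8; deviating to Left yields 16 — a strict improvement.
Both the row player and the column player have strictly profitable deviations.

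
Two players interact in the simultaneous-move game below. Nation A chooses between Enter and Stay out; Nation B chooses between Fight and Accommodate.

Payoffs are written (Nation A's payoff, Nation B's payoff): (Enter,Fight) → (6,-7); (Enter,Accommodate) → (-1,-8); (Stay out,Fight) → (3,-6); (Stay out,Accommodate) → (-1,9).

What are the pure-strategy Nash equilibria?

(Enter, Fight) and (Stay out, Accommodate)

(Enter, Fight): Nation A gets 6 ≥ 3 from Stay out, and Nation B gets -7 ≥ -8 from Accommodate — Nash equilibrium.
(Enter, Accommodate): Nation B prefers Fight (-7 > -8) — not an equilibrium.
(Stay out, Fight): Nation A prefers Enter (6 > 3); Nation B prefers Accommodate (9 > -6) — not an equilibrium.
(Stay out, Accommodate): Nation A gets -1 ≥ -1 from Enter, and Nation B gets 9 ≥ -6 from Fight — Nash equilibrium.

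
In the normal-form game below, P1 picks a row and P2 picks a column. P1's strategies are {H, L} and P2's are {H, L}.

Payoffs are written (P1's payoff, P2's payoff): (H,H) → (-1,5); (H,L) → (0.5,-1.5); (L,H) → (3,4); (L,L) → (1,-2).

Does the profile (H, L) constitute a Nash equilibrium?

No

At (H, L), P1 earns 0.5; switching to L would give 1, so P1 would deviate.
P2 earns -1.5; switching to H would give 5, so P2 would deviate.
Since at least one player can profitably deviate, this is not a Nash equilibrium.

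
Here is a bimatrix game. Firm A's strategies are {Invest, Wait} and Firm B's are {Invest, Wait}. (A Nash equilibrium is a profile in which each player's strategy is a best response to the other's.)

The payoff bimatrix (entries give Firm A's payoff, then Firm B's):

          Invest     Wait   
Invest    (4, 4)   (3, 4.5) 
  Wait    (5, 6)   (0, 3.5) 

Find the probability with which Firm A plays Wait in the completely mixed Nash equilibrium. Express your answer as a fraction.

Let x be the probability that Firm A plays Invest. In a completely mixed equilibrium, Firm B must be indifferent between Invest and Wait.
Firm B's expected payoff from Invest is 4x + 6(1−x); from Wait it is 4.5x + 3.5(1−x).
Setting these equal: −2x + 6 = x + 3.5, so x = 5/6.
Therefore Firm A plays Wait with probability 1 − 5/6 = 1/6.

1/6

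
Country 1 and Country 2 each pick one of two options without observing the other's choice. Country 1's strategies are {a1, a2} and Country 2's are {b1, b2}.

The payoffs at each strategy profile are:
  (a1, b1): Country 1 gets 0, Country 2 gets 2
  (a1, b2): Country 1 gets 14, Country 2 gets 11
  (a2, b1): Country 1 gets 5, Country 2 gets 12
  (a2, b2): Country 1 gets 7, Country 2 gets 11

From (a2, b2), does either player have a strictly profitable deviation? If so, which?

Country 1 at (a2, b2) earns 7; deviating to a1 yields 14 — a strict improvement.
Country 2 earns 11; deviating to b1 yields 12 — a strict improvement.
Both Country 1 and Country 2 have strictly profitable deviations.

Both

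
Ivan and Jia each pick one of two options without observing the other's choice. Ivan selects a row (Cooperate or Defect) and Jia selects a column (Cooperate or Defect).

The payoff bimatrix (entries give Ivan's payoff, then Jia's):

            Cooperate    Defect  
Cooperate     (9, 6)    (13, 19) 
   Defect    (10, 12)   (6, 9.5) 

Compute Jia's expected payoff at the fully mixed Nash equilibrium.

342/31

First find x, the probability Ivan plays Cooperate, from Jia's indifference between Cooperate and Defect: 6x + 12(1−x) = 19x + 9.5(1−x), giving x = 5/31.
Since Jia is indifferent in equilibrium, Jia's expected payoff equals the payoff from either column against (5/31, 26/31). Using Cooperate: 6(5/31) + 12(26/31) = 342/31.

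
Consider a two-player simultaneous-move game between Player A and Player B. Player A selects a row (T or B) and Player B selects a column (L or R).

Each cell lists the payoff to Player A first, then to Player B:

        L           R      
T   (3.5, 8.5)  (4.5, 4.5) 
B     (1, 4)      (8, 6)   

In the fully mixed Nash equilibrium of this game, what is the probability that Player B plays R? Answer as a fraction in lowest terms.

5/12

Let y be the probability that Player B plays L. In a completely mixed equilibrium, Player A must be indifferent between T and B.
Player A's expected payoff from T is 3.5y + 4.5(1−y); from B it is y + 8(1−y).
Setting these equal: −y + 4.5 = −7y + 8, so y = 7/12.
Therefore Player B plays R with probability 1 − 7/12 = 5/12.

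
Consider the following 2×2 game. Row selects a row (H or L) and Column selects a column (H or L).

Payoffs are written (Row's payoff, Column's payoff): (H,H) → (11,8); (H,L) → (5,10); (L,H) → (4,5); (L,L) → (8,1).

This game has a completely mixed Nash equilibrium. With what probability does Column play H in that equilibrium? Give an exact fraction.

3/10

Let y be the probability that Column plays H. In a completely mixed equilibrium, Row must be indifferent between H and L.
Row's expected payoff from H is 11y + 5(1−y); from L it is 4y + 8(1−y).
Setting these equal: 6y + 5 = −4y + 8, so y = 3/10.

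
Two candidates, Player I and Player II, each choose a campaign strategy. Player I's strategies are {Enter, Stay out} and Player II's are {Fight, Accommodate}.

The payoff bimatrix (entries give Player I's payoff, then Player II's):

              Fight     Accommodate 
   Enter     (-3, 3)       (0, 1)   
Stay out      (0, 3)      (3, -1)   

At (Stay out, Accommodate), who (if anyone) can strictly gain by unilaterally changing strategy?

Player II

Player I at (Stay out, Accommodate) earns 3; deviating to Enter yields 0 — not better.
Player II earns -1; deviating to Fight yields 3 — a strict improvement.
Only Player II has a strictly profitable deviation.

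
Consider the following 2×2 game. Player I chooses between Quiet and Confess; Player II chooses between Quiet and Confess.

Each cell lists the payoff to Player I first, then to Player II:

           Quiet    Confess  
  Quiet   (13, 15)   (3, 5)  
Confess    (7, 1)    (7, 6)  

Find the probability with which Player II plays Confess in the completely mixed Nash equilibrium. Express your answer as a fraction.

3/5

Let y be the probability that Player II plays Quiet. In a completely mixed equilibrium, Player I must be indifferent between Quiet and Confess.
Player I's expected payoff from Quiet is 13y + 3(1−y); from Confess it is 7y + 7(1−y).
Setting these equal: 10y + 3 = 7, so y = 2/5.
Therefore Player II plays Confess with probability 1 − 2/5 = 3/5.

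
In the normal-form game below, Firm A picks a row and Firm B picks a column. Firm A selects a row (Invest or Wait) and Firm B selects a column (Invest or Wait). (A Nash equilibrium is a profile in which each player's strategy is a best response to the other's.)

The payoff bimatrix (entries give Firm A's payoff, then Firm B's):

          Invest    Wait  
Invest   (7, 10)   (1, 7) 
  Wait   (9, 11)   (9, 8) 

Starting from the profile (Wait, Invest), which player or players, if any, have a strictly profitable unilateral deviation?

Neither

Firm A at (Wait, Invest) earns 9; deviating to Invest yields 7 — not better.
Firm B earns 11; deviating to Wait yields 8 — not better.
Neither player can strictly improve; the profile is a Nash equilibrium.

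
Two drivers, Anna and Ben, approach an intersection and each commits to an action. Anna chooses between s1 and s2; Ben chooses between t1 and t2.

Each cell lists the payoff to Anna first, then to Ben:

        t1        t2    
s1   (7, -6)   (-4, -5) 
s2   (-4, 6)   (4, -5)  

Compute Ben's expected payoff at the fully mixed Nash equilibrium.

First find p, the probability Anna plays s1, from Ben's indifference between t1 and t2: −6p + 6(1−p) = −5p − 5(1−p), giving p = 11/12.
Since Ben is indifferent in equilibrium, Ben's expected payoff equals the payoff from either column against (11/12, 1/12). Using t1: −6(11/12) + 6(1/12) = -5.

-5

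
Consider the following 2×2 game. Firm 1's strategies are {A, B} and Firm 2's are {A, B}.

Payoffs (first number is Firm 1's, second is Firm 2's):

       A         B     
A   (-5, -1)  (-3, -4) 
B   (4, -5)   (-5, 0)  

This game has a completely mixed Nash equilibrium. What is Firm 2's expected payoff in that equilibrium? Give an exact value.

First find p, the probability Firm 1 plays A, from Firm 2's indifference between A and B: −p − 5(1−p) = −4p, giving p = 5/8.
Since Firm 2 is indifferent in equilibrium, Firm 2's expected payoff equals the payoff from either column against (5/8, 3/8). Using A: −(5/8) − 5(3/8) = -5/2.

-5/2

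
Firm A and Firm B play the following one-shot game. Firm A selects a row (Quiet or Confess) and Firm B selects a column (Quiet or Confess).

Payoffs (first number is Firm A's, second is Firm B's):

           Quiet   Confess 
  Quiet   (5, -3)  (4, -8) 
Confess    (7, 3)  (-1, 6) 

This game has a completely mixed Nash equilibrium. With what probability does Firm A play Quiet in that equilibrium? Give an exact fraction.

3/8

Let r be the probability that Firm A plays Quiet. In a completely mixed equilibrium, Firm B must be indifferent between Quiet and Confess.
Firm B's expected payoff from Quiet is −3r + 3(1−r); from Confess it is −8r + 6(1−r).
Setting these equal: −6r + 3 = −14r + 6, so r = 3/8.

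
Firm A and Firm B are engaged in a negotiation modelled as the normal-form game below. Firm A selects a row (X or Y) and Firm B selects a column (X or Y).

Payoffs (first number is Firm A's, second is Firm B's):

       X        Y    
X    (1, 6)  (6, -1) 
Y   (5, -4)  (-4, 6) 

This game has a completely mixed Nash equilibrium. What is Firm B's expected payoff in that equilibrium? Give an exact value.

First find p, the probability Firm A plays X, from Firm B's indifference between X and Y: 6p − 4(1−p) = −p + 6(1−p), giving p = 10/17.
Since Firm B is indifferent in equilibrium, Firm B's expected payoff equals the payoff from either column against (10/17, 7/17). Using X: 6(10/17) − 4(7/17) = 32/17.

32/17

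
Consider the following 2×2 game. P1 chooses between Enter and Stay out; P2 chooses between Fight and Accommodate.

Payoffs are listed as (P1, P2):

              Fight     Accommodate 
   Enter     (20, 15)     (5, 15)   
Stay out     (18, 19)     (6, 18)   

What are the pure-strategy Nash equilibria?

(Enter, Fight)

(Enter, Fight): P1 gets 20 ≥ 18 from Stay out, and P2 gets 15 ≥ 15 from Accommodate — Nash equilibrium.
(Enter, Accommodate): P1 prefers Stay out (6 > 5) — not an equilibrium.
(Stay out, Fight): P1 prefers Enter (20 > 18) — not an equilibrium.
(Stay out, Accommodate): P2 prefers Fight (19 > 18) — not an equilibrium.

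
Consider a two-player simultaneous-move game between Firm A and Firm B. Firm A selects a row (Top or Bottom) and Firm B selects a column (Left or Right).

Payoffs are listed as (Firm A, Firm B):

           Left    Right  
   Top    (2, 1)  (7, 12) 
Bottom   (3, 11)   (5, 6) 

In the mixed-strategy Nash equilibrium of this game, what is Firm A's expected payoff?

11/3

First find q, the probability Firm B plays Left, from Firm A's indifference between Top and Bottom: 2q + 7(1−q) = 3q + 5(1−q), giving q = 2/3.
Since Firm A is indifferent in equilibrium, Firm A's expected payoff equals the payoff from either row against (2/3, 1/3). Using Top: 2(2/3) + 7(1/3) = 11/3.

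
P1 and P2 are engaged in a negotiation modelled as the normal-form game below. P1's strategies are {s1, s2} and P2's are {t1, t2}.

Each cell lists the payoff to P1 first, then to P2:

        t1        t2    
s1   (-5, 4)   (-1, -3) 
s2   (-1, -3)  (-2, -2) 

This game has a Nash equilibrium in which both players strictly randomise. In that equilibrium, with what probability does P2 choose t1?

Let q be the probability that P2 plays t1. In a completely mixed equilibrium, P1 must be indifferent between s1 and s2.
P1's expected payoff from s1 is −5q − (1−q); from s2 it is −q − 2(1−q).
Setting these equal: −4q − 1 = q − 2, so q = 1/5.

1/5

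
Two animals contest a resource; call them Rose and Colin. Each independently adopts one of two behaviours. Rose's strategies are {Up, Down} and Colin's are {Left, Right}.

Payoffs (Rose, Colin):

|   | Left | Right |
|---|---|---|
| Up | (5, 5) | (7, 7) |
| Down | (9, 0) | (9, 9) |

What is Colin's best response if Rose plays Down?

Right

Against Down, Colin earns 0 from Left and 9 from Right.
So Right is the best response.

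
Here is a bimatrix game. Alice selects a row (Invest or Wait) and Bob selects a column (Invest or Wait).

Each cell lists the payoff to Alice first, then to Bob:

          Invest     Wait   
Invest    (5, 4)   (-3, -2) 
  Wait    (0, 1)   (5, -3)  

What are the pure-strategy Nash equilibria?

(Invest, Invest): Alice gets 5 ≥ 0 from Wait, and Bob gets 4 ≥ -2 from Wait — Nash equilibrium.
(Invest, Wait): Alice prefers Wait (5 > -3); Bob prefers Invest (4 > -2) — not an equilibrium.
(Wait, Invest): Alice prefers Invest (5 > 0) — not an equilibrium.
(Wait, Wait): Bob prefers Invest (1 > -3) — not an equilibrium.

(Invest, Invest)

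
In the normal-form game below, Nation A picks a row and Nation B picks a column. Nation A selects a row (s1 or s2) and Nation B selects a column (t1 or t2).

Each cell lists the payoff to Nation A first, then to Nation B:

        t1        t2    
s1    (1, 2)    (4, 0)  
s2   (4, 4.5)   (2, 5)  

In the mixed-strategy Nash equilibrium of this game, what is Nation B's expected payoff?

First find x, the probability Nation A plays s1, from Nation B's indifference between t1 and t2: 2x + 4.5(1−x) = 5(1−x), giving x = 1/5.
Since Nation B is indifferent in equilibrium, Nation B's expected payoff equals the payoff from either column against (1/5, 4/5). Using t1: 2(1/5) + 4.5(4/5) = 4.

4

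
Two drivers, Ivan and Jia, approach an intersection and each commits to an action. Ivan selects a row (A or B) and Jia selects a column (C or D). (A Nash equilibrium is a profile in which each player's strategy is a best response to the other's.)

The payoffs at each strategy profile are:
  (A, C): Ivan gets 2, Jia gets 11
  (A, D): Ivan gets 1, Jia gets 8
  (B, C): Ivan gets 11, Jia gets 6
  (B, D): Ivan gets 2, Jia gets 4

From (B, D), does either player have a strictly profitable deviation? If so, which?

Jia

Ivan at (B, D) earns 2; deviating to A yields 1 — not better.
Jia earns 4; deviating to C yields 6 — a strict improvement.
Only Jia has a strictly profitable deviation.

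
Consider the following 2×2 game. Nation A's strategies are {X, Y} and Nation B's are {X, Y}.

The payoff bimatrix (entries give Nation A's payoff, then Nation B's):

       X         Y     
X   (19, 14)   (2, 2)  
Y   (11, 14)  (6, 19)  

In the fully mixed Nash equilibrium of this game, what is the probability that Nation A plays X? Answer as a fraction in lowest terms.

5/17

Let p be the probability that Nation A plays X. In a completely mixed equilibrium, Nation B must be indifferent between X and Y.
Nation B's expected payoff from X is 14p + 14(1−p); from Y it is 2p + 19(1−p).
Setting these equal: 14 = −17p + 19, so p = 5/17.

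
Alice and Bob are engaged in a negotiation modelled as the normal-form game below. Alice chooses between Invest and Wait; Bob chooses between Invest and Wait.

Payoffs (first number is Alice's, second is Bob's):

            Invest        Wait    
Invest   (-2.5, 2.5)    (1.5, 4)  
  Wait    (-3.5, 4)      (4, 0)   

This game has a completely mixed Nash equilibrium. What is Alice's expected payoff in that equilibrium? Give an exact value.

-19/14

First find q, the probability Bob plays Invest, from Alice's indifference between Invest and Wait: −2.5q + 1.5(1−q) = −3.5q + 4(1−q), giving q = 5/7.
Since Alice is indifferent in equilibrium, Alice's expected payoff equals the payoff from either row against (5/7, 2/7). Using Invest: −2.5(5/7) + 1.5(2/7) = -19/14.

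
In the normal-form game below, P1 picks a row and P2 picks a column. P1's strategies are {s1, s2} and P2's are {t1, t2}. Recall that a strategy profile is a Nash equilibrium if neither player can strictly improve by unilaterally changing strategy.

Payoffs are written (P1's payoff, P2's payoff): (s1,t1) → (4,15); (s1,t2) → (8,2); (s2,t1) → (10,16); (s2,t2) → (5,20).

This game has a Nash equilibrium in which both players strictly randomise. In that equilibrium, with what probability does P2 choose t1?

1/3

Let c be the probability that P2 plays t1. In a completely mixed equilibrium, P1 must be indifferent between s1 and s2.
P1's expected payoff from s1 is 4c + 8(1−c); from s2 it is 10c + 5(1−c).
Setting these equal: −4c + 8 = 5c + 5, so c = 1/3.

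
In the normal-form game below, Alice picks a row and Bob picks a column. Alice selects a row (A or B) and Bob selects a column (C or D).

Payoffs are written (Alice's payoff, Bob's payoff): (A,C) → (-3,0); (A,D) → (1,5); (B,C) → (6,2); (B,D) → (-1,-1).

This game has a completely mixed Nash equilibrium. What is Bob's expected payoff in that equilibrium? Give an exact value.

5/4

First find x, the probability Alice plays A, from Bob's indifference between C and D: 2(1−x) = 5x − (1−x), giving x = 3/8.
Since Bob is indifferent in equilibrium, Bob's expected payoff equals the payoff from either column against (3/8, 5/8). Using C: 2(5/8) = 5/4.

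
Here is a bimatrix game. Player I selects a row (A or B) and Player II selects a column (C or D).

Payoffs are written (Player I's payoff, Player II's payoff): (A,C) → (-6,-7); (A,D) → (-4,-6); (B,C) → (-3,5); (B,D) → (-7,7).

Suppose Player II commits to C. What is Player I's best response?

Against C, Player I earns -6 from A and -3 from B.
So B is the best response.

B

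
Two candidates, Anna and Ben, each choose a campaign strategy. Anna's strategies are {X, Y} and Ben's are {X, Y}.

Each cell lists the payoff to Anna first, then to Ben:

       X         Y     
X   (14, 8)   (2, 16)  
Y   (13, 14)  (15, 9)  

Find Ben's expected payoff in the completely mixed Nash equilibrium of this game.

152/13

First find x, the probability Anna plays X, from Ben's indifference between X and Y: 8x + 14(1−x) = 16x + 9(1−x), giving x = 5/13.
Since Ben is indifferent in equilibrium, Ben's expected payoff equals the payoff from either column against (5/13, 8/13). Using X: 8(5/13) + 14(8/13) = 152/13.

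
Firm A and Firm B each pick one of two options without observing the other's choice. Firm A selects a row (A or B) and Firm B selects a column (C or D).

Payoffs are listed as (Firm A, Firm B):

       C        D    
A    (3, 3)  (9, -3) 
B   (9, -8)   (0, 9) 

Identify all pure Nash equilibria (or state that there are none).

none

(A, C): Firm A prefers B (9 > 3) — not an equilibrium.
(A, D): Firm B prefers C (3 > -3) — not an equilibrium.
(B, C): Firm B prefers D (9 > -8) — not an equilibrium.
(B, D): Firm A prefers A (9 > 0) — not an equilibrium.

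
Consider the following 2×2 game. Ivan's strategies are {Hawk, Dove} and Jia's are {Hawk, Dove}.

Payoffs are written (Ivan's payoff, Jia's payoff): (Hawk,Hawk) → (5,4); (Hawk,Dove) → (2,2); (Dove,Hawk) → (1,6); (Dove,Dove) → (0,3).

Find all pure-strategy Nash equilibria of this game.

(Hawk, Hawk): Ivan gets 5 ≥ 1 from Dove, and Jia gets 4 ≥ 2 from Dove — Nash equilibrium.
(Hawk, Dove): Jia prefers Hawk (4 > 2) — not an equilibrium.
(Dove, Hawk): Ivan prefers Hawk (5 > 1) — not an equilibrium.
(Dove, Dove): Ivan prefers Hawk (2 > 0); Jia prefers Hawk (6 > 3) — not an equilibrium.

(Hawk, Hawk)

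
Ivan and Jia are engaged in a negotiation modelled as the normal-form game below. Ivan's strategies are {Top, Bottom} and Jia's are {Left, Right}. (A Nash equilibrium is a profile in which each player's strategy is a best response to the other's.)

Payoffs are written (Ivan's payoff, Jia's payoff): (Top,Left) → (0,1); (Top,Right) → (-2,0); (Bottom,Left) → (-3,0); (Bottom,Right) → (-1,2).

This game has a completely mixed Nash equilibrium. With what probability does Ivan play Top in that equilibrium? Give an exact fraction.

2/3

Let x be the probability that Ivan plays Top. In a completely mixed equilibrium, Jia must be indifferent between Left and Right.
Jia's expected payoff from Left is x; from Right it is 2(1−x).
Setting these equal: x = −2x + 2, so x = 2/3.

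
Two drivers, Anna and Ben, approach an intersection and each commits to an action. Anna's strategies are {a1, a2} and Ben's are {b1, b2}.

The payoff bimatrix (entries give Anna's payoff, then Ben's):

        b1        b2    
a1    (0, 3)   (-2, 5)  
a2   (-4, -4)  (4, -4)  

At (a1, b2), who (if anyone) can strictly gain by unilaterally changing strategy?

Anna at (a1, b2) earns -2; deviating to a2 yields 4 — a strict improvement.
Ben earns 5; deviating to b1 yields 3 — not better.
Only Anna has a strictly profitable deviation.

Anna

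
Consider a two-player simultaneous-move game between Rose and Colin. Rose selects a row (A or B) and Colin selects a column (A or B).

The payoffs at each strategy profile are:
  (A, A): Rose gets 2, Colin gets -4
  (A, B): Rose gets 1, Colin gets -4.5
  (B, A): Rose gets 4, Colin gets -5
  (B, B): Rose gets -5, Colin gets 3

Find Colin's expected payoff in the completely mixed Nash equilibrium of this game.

-69/17

First find x, the probability Rose plays A, from Colin's indifference between A and B: −4x − 5(1−x) = −4.5x + 3(1−x), giving x = 16/17.
Since Colin is indifferent in equilibrium, Colin's expected payoff equals the payoff from either column against (16/17, 1/17). Using A: −4(16/17) − 5(1/17) = -69/17.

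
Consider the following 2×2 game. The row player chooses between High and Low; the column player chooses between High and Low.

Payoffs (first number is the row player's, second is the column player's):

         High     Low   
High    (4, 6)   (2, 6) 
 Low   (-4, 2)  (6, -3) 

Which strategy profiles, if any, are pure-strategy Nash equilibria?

(High, High)

(High, High): the row player gets 4 ≥ -4 from Low, and the column player gets 6 ≥ 6 from Low — Nash equilibrium.
(High, Low): the row player prefers Low (6 > 2) — not an equilibrium.
(Low, High): the row player prefers High (4 > -4) — not an equilibrium.
(Low, Low): the column player prefers High (2 > -3) — not an equilibrium.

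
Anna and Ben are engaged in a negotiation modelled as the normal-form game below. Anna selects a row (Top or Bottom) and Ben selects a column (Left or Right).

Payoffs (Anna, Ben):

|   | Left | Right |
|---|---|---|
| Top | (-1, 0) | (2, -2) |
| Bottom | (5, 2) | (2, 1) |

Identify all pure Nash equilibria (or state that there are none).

(Top, Left): Anna prefers Bottom (5 > -1) — not an equilibrium.
(Top, Right): Ben prefers Left (0 > -2) — not an equilibrium.
(Bottom, Left): Anna gets 5 ≥ -1 from Top, and Ben gets 2 ≥ 1 from Right — Nash equilibrium.
(Bottom, Right): Ben prefers Left (2 > 1) — not an equilibrium.

(Bottom, Left)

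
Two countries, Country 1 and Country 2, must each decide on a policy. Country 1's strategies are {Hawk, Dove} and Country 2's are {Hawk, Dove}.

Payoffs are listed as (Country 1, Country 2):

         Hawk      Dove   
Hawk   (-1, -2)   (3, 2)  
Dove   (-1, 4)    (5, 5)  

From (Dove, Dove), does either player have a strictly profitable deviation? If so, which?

Neither

Country 1 at (Dove, Dove) earns 5; deviating to Hawk yields 3 — not better.
Country 2 earns 5; deviating to Hawk yields 4 — not better.
Neither player can strictly improve; the profile is a Nash equilibrium.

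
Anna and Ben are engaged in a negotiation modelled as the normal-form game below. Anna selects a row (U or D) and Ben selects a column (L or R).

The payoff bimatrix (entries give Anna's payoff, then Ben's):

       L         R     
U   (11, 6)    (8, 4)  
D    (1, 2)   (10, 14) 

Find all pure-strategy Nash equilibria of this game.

(U, L): Anna gets 11 ≥ 1 from D, and Ben gets 6 ≥ 4 from R — Nash equilibrium.
(U, R): Anna prefers D (10 > 8); Ben prefers L (6 > 4) — not an equilibrium.
(D, L): Anna prefers U (11 > 1); Ben prefers R (14 > 2) — not an equilibrium.
(D, R): Anna gets 10 ≥ 8 from U, and Ben gets 14 ≥ 2 from L — Nash equilibrium.

(U, L) and (D, R)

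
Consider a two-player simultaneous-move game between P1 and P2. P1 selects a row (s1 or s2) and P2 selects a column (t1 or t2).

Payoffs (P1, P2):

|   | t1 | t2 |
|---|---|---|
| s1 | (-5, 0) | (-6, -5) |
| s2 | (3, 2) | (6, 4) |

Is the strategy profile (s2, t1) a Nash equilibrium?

At (s2, t1), P1 earns 3; switching to s1 would give -5, so P1 has no profitable deviation.
P2 earns 2; switching to t2 would give 4, so P2 would deviate.
Since at least one player can profitably deviate, this is not a Nash equilibrium.

No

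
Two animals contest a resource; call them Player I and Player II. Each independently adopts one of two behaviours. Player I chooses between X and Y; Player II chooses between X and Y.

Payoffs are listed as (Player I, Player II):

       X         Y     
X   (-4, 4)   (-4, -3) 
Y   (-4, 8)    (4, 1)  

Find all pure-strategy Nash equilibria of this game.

(X, X) and (Y, X)

(X, X): Player I gets -4 ≥ -4 from Y, and Player II gets 4 ≥ -3 from Y — Nash equilibrium.
(X, Y): Player I prefers Y (4 > -4); Player II prefers X (4 > -3) — not an equilibrium.
(Y, X): Player I gets -4 ≥ -4 from X, and Player II gets 8 ≥ 1 from Y — Nash equilibrium.
(Y, Y): Player II prefers X (8 > 1) — not an equilibrium.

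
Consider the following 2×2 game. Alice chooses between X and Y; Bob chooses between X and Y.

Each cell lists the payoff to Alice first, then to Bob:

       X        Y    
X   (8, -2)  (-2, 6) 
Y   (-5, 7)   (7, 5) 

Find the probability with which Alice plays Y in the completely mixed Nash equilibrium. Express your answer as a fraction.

4/5

Let r be the probability that Alice plays X. In a completely mixed equilibrium, Bob must be indifferent between X and Y.
Bob's expected payoff from X is −2r + 7(1−r); from Y it is 6r + 5(1−r).
Setting these equal: −9r + 7 = r + 5, so r = 1/5.
Therefore Alice plays Y with probability 1 − 1/5 = 4/5.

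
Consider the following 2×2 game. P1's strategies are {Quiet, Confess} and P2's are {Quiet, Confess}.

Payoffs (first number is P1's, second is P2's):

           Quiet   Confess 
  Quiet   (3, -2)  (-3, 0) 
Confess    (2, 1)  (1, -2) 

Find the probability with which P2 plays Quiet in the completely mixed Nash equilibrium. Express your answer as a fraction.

4/5

Let y be the probability that P2 plays Quiet. In a completely mixed equilibrium, P1 must be indifferent between Quiet and Confess.
P1's expected payoff from Quiet is 3y − 3(1−y); from Confess it is 2y + (1−y).
Setting these equal: 6y − 3 = y + 1, so y = 4/5.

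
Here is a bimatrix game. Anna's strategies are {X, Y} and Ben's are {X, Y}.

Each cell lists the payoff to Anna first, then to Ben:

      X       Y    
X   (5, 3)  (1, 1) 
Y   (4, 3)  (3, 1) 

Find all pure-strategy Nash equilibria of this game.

(X, X): Anna gets 5 ≥ 4 from Y, and Ben gets 3 ≥ 1 from Y — Nash equilibrium.
(X, Y): Anna prefers Y (3 > 1); Ben prefers X (3 > 1) — not an equilibrium.
(Y, X): Anna prefers X (5 > 4) — not an equilibrium.
(Y, Y): Ben prefers X (3 > 1) — not an equilibrium.

(X, X)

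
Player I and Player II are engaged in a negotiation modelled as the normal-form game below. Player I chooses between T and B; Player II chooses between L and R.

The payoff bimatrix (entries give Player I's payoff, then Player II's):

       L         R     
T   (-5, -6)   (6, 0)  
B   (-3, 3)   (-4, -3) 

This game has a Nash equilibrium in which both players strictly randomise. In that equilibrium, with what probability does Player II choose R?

1/6

Let y be the probability that Player II plays L. In a completely mixed equilibrium, Player I must be indifferent between T and B.
Player I's expected payoff from T is −5y + 6(1−y); from B it is −3y − 4(1−y).
Setting these equal: −11y + 6 = y − 4, so y = 5/6.
Therefore Player II plays R with probability 1 − 5/6 = 1/6.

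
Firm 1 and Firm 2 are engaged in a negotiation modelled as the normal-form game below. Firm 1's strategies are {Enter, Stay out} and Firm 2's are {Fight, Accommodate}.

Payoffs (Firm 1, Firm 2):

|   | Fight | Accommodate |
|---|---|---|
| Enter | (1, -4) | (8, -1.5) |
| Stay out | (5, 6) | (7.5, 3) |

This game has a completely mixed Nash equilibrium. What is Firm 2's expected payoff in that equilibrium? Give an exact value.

First find p, the probability Firm 1 plays Enter, from Firm 2's indifference between Fight and Accommodate: −4p + 6(1−p) = −1.5p + 3(1−p), giving p = 6/11.
Since Firm 2 is indifferent in equilibrium, Firm 2's expected payoff equals the payoff from either column against (6/11, 5/11). Using Fight: −4(6/11) + 6(5/11) = 6/11.

6/11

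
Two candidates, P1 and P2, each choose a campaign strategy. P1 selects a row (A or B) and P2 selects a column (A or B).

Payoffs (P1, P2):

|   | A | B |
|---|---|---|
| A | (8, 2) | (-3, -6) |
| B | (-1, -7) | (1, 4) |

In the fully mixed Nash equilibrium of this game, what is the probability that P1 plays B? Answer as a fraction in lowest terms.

Let r be the probability that P1 plays A. In a completely mixed equilibrium, P2 must be indifferent between A and B.
P2's expected payoff from A is 2r − 7(1−r); from B it is −6r + 4(1−r).
Setting these equal: 9r − 7 = −10r + 4, so r = 11/19.
Therefore P1 plays B with probability 1 − 11/19 = 8/19.

8/19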